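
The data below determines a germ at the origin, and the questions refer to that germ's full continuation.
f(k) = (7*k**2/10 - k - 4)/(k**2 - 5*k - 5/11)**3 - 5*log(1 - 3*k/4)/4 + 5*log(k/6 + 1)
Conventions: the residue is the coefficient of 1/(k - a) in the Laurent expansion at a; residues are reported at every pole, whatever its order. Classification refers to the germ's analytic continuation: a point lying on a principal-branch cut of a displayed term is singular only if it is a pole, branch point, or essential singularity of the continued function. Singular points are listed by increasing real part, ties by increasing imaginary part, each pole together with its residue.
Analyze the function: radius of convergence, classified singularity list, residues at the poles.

Radius of convergence at 0: -5/2 + (1/22)*sqrt(3245).
At -6: a logarithmic branch point.
At 5/2 - (1/22)*sqrt(3245): a pole of order 3; residue (5357/51344750)*sqrt(3245).
At 4/3: a logarithmic branch point.
At 5/2 + (1/22)*sqrt(3245): a pole of order 3; residue -(5357/51344750)*sqrt(3245).

Denominator factor (k**2 - 5*k - 5/11)^3: discriminant 295/11, real irrational roots 5/2 + (1/22)*sqrt(3245) and 5/2 - (1/22)*sqrt(3245); poles of order 3, moduli 5/2 + (1/22)*sqrt(3245) and -5/2 + (1/22)*sqrt(3245).
Branch term (-5/4)*log(1 - k/(4/3)): its argument vanishes at k = 4/3, a logarithmic branch point, modulus 4/3.
Branch term (5)*log(1 - k/(-6)): its argument vanishes at k = -6, a logarithmic branch point, modulus 6.
The radius of convergence is the smallest modulus among the singular points: -5/2 + (1/22)*sqrt(3245).
The branch terms are analytic at 5/2 - (1/22)*sqrt(3245) and contribute nothing to the residue; only the rational part matters.
The factor k**2 - 5*k - 5/11 splits as (k - a)(k - a') with a = 5/2 - (1/22)*sqrt(3245), a' = 5/2 + (1/22)*sqrt(3245). At the order-3 pole a set g(k) = (k - a)^3*(rational part) = [7*k**2/10 - k - 4] / (k - a')^3.
Order-3 pole: residue = g''(a)/2; g''(5/2 - (1/22)*sqrt(3245)) = (5357/25672375)*sqrt(3245), so the residue is (5357/51344750)*sqrt(3245).
The branch terms are analytic at 5/2 + (1/22)*sqrt(3245) and contribute nothing to the residue; only the rational part matters.
The factor k**2 - 5*k - 5/11 splits as (k - a)(k - a') with a = 5/2 + (1/22)*sqrt(3245), a' = 5/2 - (1/22)*sqrt(3245). At the order-3 pole a set g(k) = (k - a)^3*(rational part) = [7*k**2/10 - k - 4] / (k - a')^3.
Order-3 pole: residue = g''(a)/2; g''(5/2 + (1/22)*sqrt(3245)) = -(5357/25672375)*sqrt(3245), so the residue is -(5357/51344750)*sqrt(3245).
List the singular points by increasing real part (a conjugate pair: the negative imaginary part first).


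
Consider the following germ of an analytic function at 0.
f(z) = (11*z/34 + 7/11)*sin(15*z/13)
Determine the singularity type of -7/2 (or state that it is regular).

The point is a regular point.

There is no denominator, hence no pole anywhere.
The factor sin(15*z/13) is entire.
So the germ continues analytically to -7/2.


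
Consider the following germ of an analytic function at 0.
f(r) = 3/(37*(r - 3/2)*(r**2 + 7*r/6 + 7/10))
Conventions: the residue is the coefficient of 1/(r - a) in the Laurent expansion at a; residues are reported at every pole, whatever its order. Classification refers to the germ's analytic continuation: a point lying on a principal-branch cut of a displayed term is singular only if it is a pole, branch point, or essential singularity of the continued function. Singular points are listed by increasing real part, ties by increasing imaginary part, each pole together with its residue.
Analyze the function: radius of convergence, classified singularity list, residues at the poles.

Denominator factor (r**2 + 7*r/6 + 7/10): discriminant -259/180, complex-conjugate roots (-7/12) + ((1/60)*sqrt(1295))*i and (-7/12) - ((1/60)*sqrt(1295))*i; poles of order 1, moduli (1/10)*sqrt(70) and (1/10)*sqrt(70).
Denominator factor (r - 3/2): pole of order 1 at 3/2, modulus 3/2.
The radius of convergence is the smallest modulus among the singular points: (1/10)*sqrt(70).
The factor r**2 + 7*r/6 + 7/10 splits as (r - a)(r - a') with a = (-7/12) - ((1/60)*sqrt(1295))*i, a' = (-7/12) + ((1/60)*sqrt(1295))*i. At the order-1 pole a set g(r) = (r - a)*f(r) = [3/(37*(r - 3/2))] / (r - a').
Simple pole: residue = g(a) at a = (-7/12) - ((1/60)*sqrt(1295))*i, which is (-15/1739) - ((375/450401)*sqrt(1295))*i.
The factor r**2 + 7*r/6 + 7/10 splits as (r - a)(r - a') with a = (-7/12) + ((1/60)*sqrt(1295))*i, a' = (-7/12) - ((1/60)*sqrt(1295))*i. At the order-1 pole a set g(r) = (r - a)*f(r) = [3/(37*(r - 3/2))] / (r - a').
Simple pole: residue = g(a) at a = (-7/12) + ((1/60)*sqrt(1295))*i, which is (-15/1739) + ((375/450401)*sqrt(1295))*i.
At the order-1 pole 3/2 set g(r) = (r - (3/2))*f(r) = 3/(37*(r**2 + 7*r/6 + 7/10)).
Simple pole: residue = g(a) at a = 3/2, which is 30/1739.
List the singular points by increasing real part (a conjugate pair: the negative imaginary part first).

Radius of convergence at 0: (1/10)*sqrt(70).
At (-7/12) - ((1/60)*sqrt(1295))*i: a pole of order 1; residue (-15/1739) - ((375/450401)*sqrt(1295))*i.
At (-7/12) + ((1/60)*sqrt(1295))*i: a pole of order 1; residue (-15/1739) + ((375/450401)*sqrt(1295))*i.
At 3/2: a pole of order 1; residue 30/1739.


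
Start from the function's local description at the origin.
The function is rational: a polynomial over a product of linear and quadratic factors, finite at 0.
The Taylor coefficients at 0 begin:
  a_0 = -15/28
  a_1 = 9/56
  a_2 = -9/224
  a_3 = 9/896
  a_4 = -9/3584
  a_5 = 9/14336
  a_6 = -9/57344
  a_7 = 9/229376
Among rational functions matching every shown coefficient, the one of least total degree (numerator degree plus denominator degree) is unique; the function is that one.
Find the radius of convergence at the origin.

The radius of convergence is 4.

No rational of total degree below 2 reproduces all 8 coefficients; solving the [1/1] Pade equations on them gives f(ω) = (3*ω/28 - 15/7)/(ω + 4), whose expansion matches every shown term.
Denominator factor (ω + 4): pole of order 1 at -4, modulus 4.
The radius of convergence is the smallest modulus among the singular points: 4.


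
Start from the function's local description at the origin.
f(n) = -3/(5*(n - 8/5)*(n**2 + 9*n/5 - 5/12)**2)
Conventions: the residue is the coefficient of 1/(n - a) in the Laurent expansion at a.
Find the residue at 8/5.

At the order-1 pole 8/5 set g(n) = (n - (8/5))*f(n) = -3/(5*(n**2 + 9*n/5 - 5/12)**2).
Simple pole: residue = g(a) at a = 8/5, which is -54000/2271049.

The residue is -54000/2271049.


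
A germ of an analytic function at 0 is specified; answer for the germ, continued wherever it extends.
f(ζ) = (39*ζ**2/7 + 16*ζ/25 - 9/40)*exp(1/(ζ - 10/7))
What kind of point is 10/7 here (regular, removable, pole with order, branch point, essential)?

The point is an essential singularity.

The exponent 1/(ζ - (10/7)) has a pole at 10/7, so exp(1/(ζ - (10/7))) takes every nonzero value near it: an essential singularity (not a pole of any order).


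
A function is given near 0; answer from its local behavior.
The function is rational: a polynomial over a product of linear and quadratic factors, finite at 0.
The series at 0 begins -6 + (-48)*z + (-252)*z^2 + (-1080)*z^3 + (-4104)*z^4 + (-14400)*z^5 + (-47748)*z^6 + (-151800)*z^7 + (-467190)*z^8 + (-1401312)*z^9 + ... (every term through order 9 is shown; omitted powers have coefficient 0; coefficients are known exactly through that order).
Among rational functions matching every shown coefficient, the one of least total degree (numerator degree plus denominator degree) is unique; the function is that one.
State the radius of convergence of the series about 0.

The radius of convergence is -1 + sqrt(2).

No rational of total degree below 8 reproduces all 10 coefficients; solving the [0/8] Pade equations on them gives f(z) = 6/((z - 1)**2*(z**2 + 2*z - 1)**3), whose expansion matches every shown term.
Denominator factor (z**2 + 2*z - 1)^3: discriminant 8, real irrational roots -1 + sqrt(2) and -1 - sqrt(2); poles of order 3, moduli -1 + sqrt(2) and 1 + sqrt(2).
Denominator factor (z - 1)^2: pole of order 2 at 1, modulus 1.
The radius of convergence is the smallest modulus among the singular points: -1 + sqrt(2).


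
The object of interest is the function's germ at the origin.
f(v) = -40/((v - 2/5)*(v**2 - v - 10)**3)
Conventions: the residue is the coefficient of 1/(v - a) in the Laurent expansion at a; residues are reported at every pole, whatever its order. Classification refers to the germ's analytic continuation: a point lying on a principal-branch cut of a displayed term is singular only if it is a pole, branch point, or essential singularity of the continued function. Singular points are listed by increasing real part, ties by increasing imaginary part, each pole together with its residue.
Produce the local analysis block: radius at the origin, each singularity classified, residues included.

Denominator factor (v - 2/5): pole of order 1 at 2/5, modulus 2/5.
Denominator factor (v**2 - v - 10)^3: discriminant 41, real irrational roots 1/2 + (1/2)*sqrt(41) and 1/2 - (1/2)*sqrt(41); poles of order 3, moduli 1/2 + (1/2)*sqrt(41) and -1/2 + (1/2)*sqrt(41).
The radius of convergence is the smallest modulus among the singular points: 2/5.
The factor v**2 - v - 10 splits as (v - a)(v - a') with a = 1/2 - (1/2)*sqrt(41), a' = 1/2 + (1/2)*sqrt(41). At the order-3 pole a set g(v) = (v - a)^3*f(v) = [-40/(v - 2/5)] / (v - a')^3.
Order-3 pole: residue = g''(a)/2; g''(1/2 - (1/2)*sqrt(41)) = -78125/2097152 - (49216025/144537812992)*sqrt(41), so the residue is -78125/4194304 - (49216025/289075625984)*sqrt(41).
At the order-1 pole 2/5 set g(v) = (v - (2/5))*f(v) = -40/(v**2 - v - 10)**3.
Simple pole: residue = g(a) at a = 2/5, which is 78125/2097152.
The factor v**2 - v - 10 splits as (v - a)(v - a') with a = 1/2 + (1/2)*sqrt(41), a' = 1/2 - (1/2)*sqrt(41). At the order-3 pole a set g(v) = (v - a)^3*f(v) = [-40/(v - 2/5)] / (v - a')^3.
Order-3 pole: residue = g''(a)/2; g''(1/2 + (1/2)*sqrt(41)) = -78125/2097152 + (49216025/144537812992)*sqrt(41), so the residue is -78125/4194304 + (49216025/289075625984)*sqrt(41).
List the singular points by increasing real part (a conjugate pair: the negative imaginary part first).

Radius of convergence at 0: 2/5.
At 1/2 - (1/2)*sqrt(41): a pole of order 3; residue -78125/4194304 - (49216025/289075625984)*sqrt(41).
At 2/5: a pole of order 1; residue 78125/2097152.
At 1/2 + (1/2)*sqrt(41): a pole of order 3; residue -78125/4194304 + (49216025/289075625984)*sqrt(41).


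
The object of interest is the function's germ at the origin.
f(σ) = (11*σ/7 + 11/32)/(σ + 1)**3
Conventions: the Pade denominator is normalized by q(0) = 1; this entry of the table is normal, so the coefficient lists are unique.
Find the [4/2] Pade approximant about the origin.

The Pade approximant has numerator coefficients [11/32, 78125/57008, -46875/57008, 46875/114016, -15625/114016]; denominator coefficients [1, 13523/5599, 8549/5599].

Taylor coefficients needed (expand at 0): a_0 = 11/32, a_1 = 121/224, a_2 = -297/112, a_3 = 671/112, a_4 = -2365/224, a_5 = 3663/224, a_6 = -187/8.
Write the denominator as Q(σ) = 1 + q1*σ + q2*σ^2. Requiring Q*f - P = O(σ^7) with deg P <= 4 kills the coefficients of σ^5..σ^6 in Q*f:
  σ^5: a_5 + q1*a_4 + q2*a_3 = 0, i.e. 3663/224 + (-2365/224)*q1 + (671/112)*q2 = 0.
  σ^6: a_6 + q1*a_5 + q2*a_4 = 0, i.e. -187/8 + (3663/224)*q1 + (-2365/224)*q2 = 0.
Solving this linear system: q1 = 13523/5599, q2 = 8549/5599.
The numerator is Q*f truncated at degree 4: P0 = a_0 = 11/32; P1 = a_1 + q1*a_0 = 78125/57008; P2 = a_2 + q1*a_1 + q2*a_0 = -46875/57008; P3 = a_3 + q1*a_2 + q2*a_1 = 46875/114016; P4 = a_4 + q1*a_3 + q2*a_2 = -15625/114016.


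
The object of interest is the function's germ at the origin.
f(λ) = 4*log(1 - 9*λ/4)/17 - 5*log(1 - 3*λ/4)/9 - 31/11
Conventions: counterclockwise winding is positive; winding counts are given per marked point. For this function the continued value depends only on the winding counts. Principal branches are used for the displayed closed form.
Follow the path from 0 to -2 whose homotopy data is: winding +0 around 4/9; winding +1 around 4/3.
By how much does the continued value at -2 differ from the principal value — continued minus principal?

Continued minus principal equals -(10/9)*pi*i.

The rational part is single-valued and drops out of the difference; each branch term changes only by its own monodromy.
(4/17)*log(1 - λ/(4/9)): winding 0 around 4/9, so this term returns to its principal value, contribution 0.
(-5/9)*log(1 - λ/(4/3)): each positive loop around 4/3 adds 2*pi*i to the log, so winding +1 contributes (-5/9)*(1)*2*pi*i = -(10/9)*pi*i.
Summing the contributions at λ = -2 gives -(10/9)*pi*i.


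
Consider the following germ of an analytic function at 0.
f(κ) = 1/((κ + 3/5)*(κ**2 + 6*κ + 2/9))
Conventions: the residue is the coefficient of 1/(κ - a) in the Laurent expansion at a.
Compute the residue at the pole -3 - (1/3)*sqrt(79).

The factor κ**2 + 6*κ + 2/9 splits as (κ - a)(κ - a') with a = -3 - (1/3)*sqrt(79), a' = -3 + (1/3)*sqrt(79). At the order-1 pole a set g(κ) = (κ - a)*f(κ) = [1/(κ + 3/5)] / (κ - a').
Simple pole: residue = g(a) at a = -3 - (1/3)*sqrt(79), which is 225/1358 - (810/53641)*sqrt(79).

The residue is 225/1358 - (810/53641)*sqrt(79).


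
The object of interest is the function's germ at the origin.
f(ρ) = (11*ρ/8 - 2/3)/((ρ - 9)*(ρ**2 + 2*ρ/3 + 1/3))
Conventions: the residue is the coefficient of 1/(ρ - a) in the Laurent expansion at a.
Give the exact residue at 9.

At the order-1 pole 9 set g(ρ) = (ρ - (9))*f(ρ) = (11*ρ/8 - 2/3)/(ρ**2 + 2*ρ/3 + 1/3).
Simple pole: residue = g(a) at a = 9, which is 281/2096.

The residue is 281/2096.


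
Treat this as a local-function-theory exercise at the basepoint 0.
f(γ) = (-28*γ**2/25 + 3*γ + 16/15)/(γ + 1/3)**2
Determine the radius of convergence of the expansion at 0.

The radius of convergence is 1/3.

Denominator factor (γ + 1/3)^2: pole of order 2 at -1/3, modulus 1/3.
The radius of convergence is the smallest modulus among the singular points: 1/3.


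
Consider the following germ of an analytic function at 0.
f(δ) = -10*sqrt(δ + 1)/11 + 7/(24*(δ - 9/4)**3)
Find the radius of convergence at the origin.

Denominator factor (δ - 9/4)^3: pole of order 3 at 9/4, modulus 9/4.
Branch term (-10/11)*sqrt(1 - δ/(-1)): its argument vanishes at δ = -1, a square-root branch point, modulus 1.
The radius of convergence is the smallest modulus among the singular points: 1.

The radius of convergence is 1.


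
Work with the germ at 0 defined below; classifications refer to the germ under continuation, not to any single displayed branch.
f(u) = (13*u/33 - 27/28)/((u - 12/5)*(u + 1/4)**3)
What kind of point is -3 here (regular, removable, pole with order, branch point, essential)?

Denominator factors: u + 1/4 = -11/4 at u = -3; u - 12/5 = -27/5 at u = -3 — none vanishes.
So the germ continues analytically to -3.

The point is a regular point.


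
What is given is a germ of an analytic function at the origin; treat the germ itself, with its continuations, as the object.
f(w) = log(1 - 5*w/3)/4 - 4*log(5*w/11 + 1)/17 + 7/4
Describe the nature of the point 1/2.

There is no denominator, hence no pole anywhere.
Branch term log(1 - w/(-11/5)): argument at 1/2 is 27/22, nonzero, so 1/2 is not its branch point (a point on a principal cut is still regular for the continued germ).
Branch term log(1 - w/(3/5)): argument at 1/2 is 1/6, nonzero, so 1/2 is not its branch point (a point on a principal cut is still regular for the continued germ).
So the germ continues analytically to 1/2.

The point is a regular point.


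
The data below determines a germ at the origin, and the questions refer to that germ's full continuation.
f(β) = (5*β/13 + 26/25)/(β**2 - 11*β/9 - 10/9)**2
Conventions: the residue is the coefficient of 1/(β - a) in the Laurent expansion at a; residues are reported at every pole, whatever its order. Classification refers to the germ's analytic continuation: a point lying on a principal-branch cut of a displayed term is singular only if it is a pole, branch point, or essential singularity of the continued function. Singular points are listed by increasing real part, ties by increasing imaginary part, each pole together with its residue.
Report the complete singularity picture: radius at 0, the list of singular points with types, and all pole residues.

Radius of convergence at 0: -11/18 + (1/18)*sqrt(481).
At 11/18 - (1/18)*sqrt(481): a pole of order 2; residue (604179/75192325)*sqrt(481).
At 11/18 + (1/18)*sqrt(481): a pole of order 2; residue -(604179/75192325)*sqrt(481).

Denominator factor (β**2 - 11*β/9 - 10/9)^2: discriminant 481/81, real irrational roots 11/18 + (1/18)*sqrt(481) and 11/18 - (1/18)*sqrt(481); poles of order 2, moduli 11/18 + (1/18)*sqrt(481) and -11/18 + (1/18)*sqrt(481).
The radius of convergence is the smallest modulus among the singular points: -11/18 + (1/18)*sqrt(481).
The factor β**2 - 11*β/9 - 10/9 splits as (β - a)(β - a') with a = 11/18 - (1/18)*sqrt(481), a' = 11/18 + (1/18)*sqrt(481). At the order-2 pole a set g(β) = (β - a)^2*f(β) = [5*β/13 + 26/25] / (β - a')^2.
Order-2 pole: residue = g'(a); g'(11/18 - (1/18)*sqrt(481)) = (604179/75192325)*sqrt(481), so the residue is (604179/75192325)*sqrt(481).
The factor β**2 - 11*β/9 - 10/9 splits as (β - a)(β - a') with a = 11/18 + (1/18)*sqrt(481), a' = 11/18 - (1/18)*sqrt(481). At the order-2 pole a set g(β) = (β - a)^2*f(β) = [5*β/13 + 26/25] / (β - a')^2.
Order-2 pole: residue = g'(a); g'(11/18 + (1/18)*sqrt(481)) = -(604179/75192325)*sqrt(481), so the residue is -(604179/75192325)*sqrt(481).
List the singular points by increasing real part (a conjugate pair: the negative imaginary part first).


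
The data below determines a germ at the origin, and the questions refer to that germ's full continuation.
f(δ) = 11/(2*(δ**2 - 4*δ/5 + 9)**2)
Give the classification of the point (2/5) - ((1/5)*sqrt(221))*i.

The point is a pole of order 2.

The denominator factor δ**2 - 4*δ/5 + 9 vanishes at (2/5) - ((1/5)*sqrt(221))*i and appears to the power 2; the numerator there equals 11/2, nonzero, and no other factor vanishes.
Hence a pole whose order is the multiplicity, 2.


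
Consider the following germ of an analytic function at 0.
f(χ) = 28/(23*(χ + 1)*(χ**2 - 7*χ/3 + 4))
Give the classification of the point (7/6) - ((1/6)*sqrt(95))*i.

The denominator factor χ**2 - 7*χ/3 + 4 vanishes at (7/6) - ((1/6)*sqrt(95))*i and appears to the power 1; the numerator there equals 28/23, nonzero, and no other factor vanishes.
Hence a pole whose order is the multiplicity, 1.

The point is a pole of order 1.


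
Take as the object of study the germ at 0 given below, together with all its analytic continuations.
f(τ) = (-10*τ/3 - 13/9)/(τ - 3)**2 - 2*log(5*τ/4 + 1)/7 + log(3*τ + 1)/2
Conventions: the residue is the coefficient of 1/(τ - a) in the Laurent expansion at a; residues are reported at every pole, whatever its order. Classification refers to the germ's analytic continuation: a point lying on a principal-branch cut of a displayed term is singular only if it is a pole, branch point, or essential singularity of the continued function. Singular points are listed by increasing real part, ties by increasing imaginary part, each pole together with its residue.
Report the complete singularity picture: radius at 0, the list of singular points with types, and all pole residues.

Radius of convergence at 0: 1/3.
At -4/5: a logarithmic branch point.
At -1/3: a logarithmic branch point.
At 3: a pole of order 2; residue -10/3.

Denominator factor (τ - 3)^2: pole of order 2 at 3, modulus 3.
Branch term (-2/7)*log(1 - τ/(-4/5)): its argument vanishes at τ = -4/5, a logarithmic branch point, modulus 4/5.
Branch term (1/2)*log(1 - τ/(-1/3)): its argument vanishes at τ = -1/3, a logarithmic branch point, modulus 1/3.
The radius of convergence is the smallest modulus among the singular points: 1/3.
The branch terms are analytic at 3 and contribute nothing to the residue; only the rational part matters.
At the order-2 pole 3 set g(τ) = (τ - (3))^2*(rational part) = -10*τ/3 - 13/9.
Order-2 pole: residue = g'(a); g'(3) = -10/3, so the residue is -10/3.
List the singular points by increasing real part (a conjugate pair: the negative imaginary part first).


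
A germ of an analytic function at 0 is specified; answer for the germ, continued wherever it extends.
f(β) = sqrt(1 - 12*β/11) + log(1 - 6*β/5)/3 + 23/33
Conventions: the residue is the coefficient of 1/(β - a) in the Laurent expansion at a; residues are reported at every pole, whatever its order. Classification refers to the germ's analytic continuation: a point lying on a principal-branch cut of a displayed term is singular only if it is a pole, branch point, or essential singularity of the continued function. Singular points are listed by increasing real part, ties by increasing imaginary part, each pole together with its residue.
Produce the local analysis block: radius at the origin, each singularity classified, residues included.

Branch term (1)*sqrt(1 - β/(11/12)): its argument vanishes at β = 11/12, a square-root branch point, modulus 11/12.
Branch term (1/3)*log(1 - β/(5/6)): its argument vanishes at β = 5/6, a logarithmic branch point, modulus 5/6.
The radius of convergence is the smallest modulus among the singular points: 5/6.
List the singular points by increasing real part (a conjugate pair: the negative imaginary part first).

Radius of convergence at 0: 5/6.
At 5/6: a logarithmic branch point.
At 11/12: an algebraic (square-root) branch point.


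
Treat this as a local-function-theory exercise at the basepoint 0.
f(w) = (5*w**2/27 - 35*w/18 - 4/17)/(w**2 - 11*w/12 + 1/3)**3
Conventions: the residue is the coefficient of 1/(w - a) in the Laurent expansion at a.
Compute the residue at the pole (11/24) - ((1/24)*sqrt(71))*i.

The factor w**2 - 11*w/12 + 1/3 splits as (w - a)(w - a') with a = (11/24) - ((1/24)*sqrt(71))*i, a' = (11/24) + ((1/24)*sqrt(71))*i. At the order-3 pole a set g(w) = (w - a)^3*f(w) = [5*w**2/27 - 35*w/18 - 4/17] / (w - a')^3.
Order-3 pole: residue = g''(a)/2; g''((11/24) - ((1/24)*sqrt(71))*i) = -((54822016/6084487)*sqrt(71))*i, so the residue is -((27411008/6084487)*sqrt(71))*i.

The residue is -((27411008/6084487)*sqrt(71))*i.


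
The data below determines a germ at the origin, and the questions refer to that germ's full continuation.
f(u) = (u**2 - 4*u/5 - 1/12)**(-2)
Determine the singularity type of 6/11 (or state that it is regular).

The point is a regular point.

Denominator factors: u**2 - 4*u/5 - 1/12 = -1613/7260 at u = 6/11 — none vanishes.
So the germ continues analytically to 6/11.


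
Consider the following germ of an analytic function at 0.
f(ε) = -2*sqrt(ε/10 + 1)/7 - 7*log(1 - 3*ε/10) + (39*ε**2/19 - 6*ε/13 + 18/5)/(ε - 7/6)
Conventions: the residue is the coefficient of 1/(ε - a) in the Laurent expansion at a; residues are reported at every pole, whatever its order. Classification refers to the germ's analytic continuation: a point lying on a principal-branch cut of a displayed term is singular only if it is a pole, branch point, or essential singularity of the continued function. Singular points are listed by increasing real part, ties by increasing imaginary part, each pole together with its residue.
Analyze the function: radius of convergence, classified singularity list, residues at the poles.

Radius of convergence at 0: 7/6.
At -10: an algebraic (square-root) branch point.
At 7/6: a pole of order 1; residue 86777/14820.
At 10/3: a logarithmic branch point.

Denominator factor (ε - 7/6): pole of order 1 at 7/6, modulus 7/6.
Branch term (-7)*log(1 - ε/(10/3)): its argument vanishes at ε = 10/3, a logarithmic branch point, modulus 10/3.
Branch term (-2/7)*sqrt(1 - ε/(-10)): its argument vanishes at ε = -10, a square-root branch point, modulus 10.
The radius of convergence is the smallest modulus among the singular points: 7/6.
The branch terms are analytic at 7/6 and contribute nothing to the residue; only the rational part matters.
At the order-1 pole 7/6 set g(ε) = (ε - (7/6))*(rational part) = 39*ε**2/19 - 6*ε/13 + 18/5.
Simple pole: residue = g(a) at a = 7/6, which is 86777/14820.
List the singular points by increasing real part (a conjugate pair: the negative imaginary part first).


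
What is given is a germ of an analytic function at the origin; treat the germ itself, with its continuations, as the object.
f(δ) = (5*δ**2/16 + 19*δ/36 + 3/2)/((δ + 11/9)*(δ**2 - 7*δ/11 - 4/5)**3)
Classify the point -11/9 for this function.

The point is a pole of order 1.

The denominator factor δ + 11/9 vanishes at -11/9 and appears to the power 1; the numerator there equals 571/432, nonzero, and no other factor vanishes.
Hence a pole whose order is the multiplicity, 1.


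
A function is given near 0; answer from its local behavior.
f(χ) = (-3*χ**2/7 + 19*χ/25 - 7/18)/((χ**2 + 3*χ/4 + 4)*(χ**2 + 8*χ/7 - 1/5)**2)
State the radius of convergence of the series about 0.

The radius of convergence is -4/7 + (1/35)*sqrt(645).

Denominator factor (χ**2 + 8*χ/7 - 1/5)^2: discriminant 516/245, real irrational roots -4/7 + (1/35)*sqrt(645) and -4/7 - (1/35)*sqrt(645); poles of order 2, moduli -4/7 + (1/35)*sqrt(645) and 4/7 + (1/35)*sqrt(645).
Denominator factor (χ**2 + 3*χ/4 + 4): discriminant -247/16, complex-conjugate roots (-3/8) + ((1/8)*sqrt(247))*i and (-3/8) - ((1/8)*sqrt(247))*i; poles of order 1, moduli 2 and 2.
The radius of convergence is the smallest modulus among the singular points: -4/7 + (1/35)*sqrt(645).


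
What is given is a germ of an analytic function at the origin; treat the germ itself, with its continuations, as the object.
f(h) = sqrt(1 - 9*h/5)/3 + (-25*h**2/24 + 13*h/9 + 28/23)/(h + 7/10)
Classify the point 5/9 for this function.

The term (1/3)*sqrt(1 - h/(5/9)) has argument 1 - 5/9/(5/9) = 0 at 5/9: a square-root (algebraic, two-sheeted) branch point; the remaining terms are analytic or single-valued there.

The point is an algebraic (square-root) branch point.


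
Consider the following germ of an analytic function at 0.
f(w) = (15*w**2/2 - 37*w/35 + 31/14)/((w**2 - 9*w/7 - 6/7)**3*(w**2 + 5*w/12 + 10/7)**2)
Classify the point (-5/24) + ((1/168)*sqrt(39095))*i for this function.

The point is a pole of order 2.

The denominator factor w**2 + 5*w/12 + 10/7 vanishes at (-5/24) + ((1/168)*sqrt(39095))*i and appears to the power 2; the numerator there equals (-10253/1344) - ((1171/47040)*sqrt(39095))*i, nonzero, and no other factor vanishes.
Hence a pole whose order is the multiplicity, 2.


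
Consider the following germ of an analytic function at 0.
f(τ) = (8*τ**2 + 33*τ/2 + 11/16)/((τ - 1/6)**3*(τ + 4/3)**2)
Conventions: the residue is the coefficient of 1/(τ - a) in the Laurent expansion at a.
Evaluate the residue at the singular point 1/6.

The residue is -1369/243.

At the order-3 pole 1/6 set g(τ) = (τ - (1/6))^3*f(τ) = (8*τ**2 + 33*τ/2 + 11/16)/(τ + 4/3)**2.
Order-3 pole: residue = g''(a)/2; g''(1/6) = -2738/243, so the residue is -1369/243.


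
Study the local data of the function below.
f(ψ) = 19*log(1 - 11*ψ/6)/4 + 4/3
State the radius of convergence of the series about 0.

The radius of convergence is 6/11.

Branch term (19/4)*log(1 - ψ/(6/11)): its argument vanishes at ψ = 6/11, a logarithmic branch point, modulus 6/11.
The radius of convergence is the smallest modulus among the singular points: 6/11.


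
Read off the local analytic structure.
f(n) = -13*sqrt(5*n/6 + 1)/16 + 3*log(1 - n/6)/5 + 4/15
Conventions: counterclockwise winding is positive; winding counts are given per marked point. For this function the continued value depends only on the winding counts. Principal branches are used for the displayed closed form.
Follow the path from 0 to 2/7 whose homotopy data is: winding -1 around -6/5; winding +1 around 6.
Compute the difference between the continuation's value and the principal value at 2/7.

Continued minus principal equals ((13/168)*sqrt(546)) + ((6/5)*pi)*i.

The rational part is single-valued and drops out of the difference; each branch term changes only by its own monodromy.
(-13/16)*sqrt(1 - n/(-6/5)): winding -1 is odd, the square root flips sign, contributing -2*(-13/16)*sqrt(1 - (2/7)/(-6/5)) = -2*(-13/16)*sqrt(26/21) = (13/168)*sqrt(546).
(3/5)*log(1 - n/(6)): each positive loop around 6 adds 2*pi*i to the log, so winding +1 contributes (3/5)*(1)*2*pi*i = (6/5)*pi*i.
Summing the contributions at n = 2/7 gives ((13/168)*sqrt(546)) + ((6/5)*pi)*i.


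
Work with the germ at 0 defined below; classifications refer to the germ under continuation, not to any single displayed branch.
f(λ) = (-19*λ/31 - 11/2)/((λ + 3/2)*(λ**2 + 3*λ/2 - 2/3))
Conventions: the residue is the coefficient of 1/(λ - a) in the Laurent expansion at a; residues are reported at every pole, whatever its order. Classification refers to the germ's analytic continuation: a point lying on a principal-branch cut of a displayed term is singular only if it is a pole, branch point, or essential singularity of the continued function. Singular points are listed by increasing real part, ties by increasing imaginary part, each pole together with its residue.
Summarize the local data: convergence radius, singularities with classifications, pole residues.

Denominator factor (λ + 3/2): pole of order 1 at -3/2, modulus 3/2.
Denominator factor (λ**2 + 3*λ/2 - 2/3): discriminant 59/12, real irrational roots -3/4 + (1/12)*sqrt(177) and -3/4 - (1/12)*sqrt(177); poles of order 1, moduli -3/4 + (1/12)*sqrt(177) and 3/4 + (1/12)*sqrt(177).
The radius of convergence is the smallest modulus among the singular points: -3/4 + (1/12)*sqrt(177).
The factor λ**2 + 3*λ/2 - 2/3 splits as (λ - a)(λ - a') with a = -3/4 - (1/12)*sqrt(177), a' = -3/4 + (1/12)*sqrt(177). At the order-1 pole a set g(λ) = (λ - a)*f(λ) = [(-19*λ/31 - 11/2)/(λ + 3/2)] / (λ - a').
Simple pole: residue = g(a) at a = -3/4 - (1/12)*sqrt(177), which is -213/62 - (563/3658)*sqrt(177).
At the order-1 pole -3/2 set g(λ) = (λ - (-3/2))*f(λ) = (-19*λ/31 - 11/2)/(λ**2 + 3*λ/2 - 2/3).
Simple pole: residue = g(a) at a = -3/2, which is 213/31.
The factor λ**2 + 3*λ/2 - 2/3 splits as (λ - a)(λ - a') with a = -3/4 + (1/12)*sqrt(177), a' = -3/4 - (1/12)*sqrt(177). At the order-1 pole a set g(λ) = (λ - a)*f(λ) = [(-19*λ/31 - 11/2)/(λ + 3/2)] / (λ - a').
Simple pole: residue = g(a) at a = -3/4 + (1/12)*sqrt(177), which is -213/62 + (563/3658)*sqrt(177).
List the singular points by increasing real part (a conjugate pair: the negative imaginary part first).

Radius of convergence at 0: -3/4 + (1/12)*sqrt(177).
At -3/4 - (1/12)*sqrt(177): a pole of order 1; residue -213/62 - (563/3658)*sqrt(177).
At -3/2: a pole of order 1; residue 213/31.
At -3/4 + (1/12)*sqrt(177): a pole of order 1; residue -213/62 + (563/3658)*sqrt(177).


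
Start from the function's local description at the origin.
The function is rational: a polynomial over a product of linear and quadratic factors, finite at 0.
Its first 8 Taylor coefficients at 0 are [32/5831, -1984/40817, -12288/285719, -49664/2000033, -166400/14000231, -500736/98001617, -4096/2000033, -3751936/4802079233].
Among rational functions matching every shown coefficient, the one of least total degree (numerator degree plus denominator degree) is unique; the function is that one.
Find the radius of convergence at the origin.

No rational of total degree below 4 reproduces all 8 coefficients; solving the [1/3] Pade equations on them gives f(η) = (16*η/7 - 4/17)/(η - 7/2)**3, whose expansion matches every shown term.
Denominator factor (η - 7/2)^3: pole of order 3 at 7/2, modulus 7/2.
The radius of convergence is the smallest modulus among the singular points: 7/2.

The radius of convergence is 7/2.


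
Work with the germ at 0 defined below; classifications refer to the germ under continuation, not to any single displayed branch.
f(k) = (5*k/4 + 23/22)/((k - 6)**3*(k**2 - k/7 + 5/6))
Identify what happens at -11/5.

Denominator factors: k - 6 = -41/5 at k = -11/5; k**2 - k/7 + 5/6 = 6287/1050 at k = -11/5 — none vanishes.
So the germ continues analytically to -11/5.

The point is a regular point.


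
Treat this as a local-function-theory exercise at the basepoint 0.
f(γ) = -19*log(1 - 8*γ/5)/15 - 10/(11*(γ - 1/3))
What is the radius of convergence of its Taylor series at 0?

Denominator factor (γ - 1/3): pole of order 1 at 1/3, modulus 1/3.
Branch term (-19/15)*log(1 - γ/(5/8)): its argument vanishes at γ = 5/8, a logarithmic branch point, modulus 5/8.
The radius of convergence is the smallest modulus among the singular points: 1/3.

The radius of convergence is 1/3.


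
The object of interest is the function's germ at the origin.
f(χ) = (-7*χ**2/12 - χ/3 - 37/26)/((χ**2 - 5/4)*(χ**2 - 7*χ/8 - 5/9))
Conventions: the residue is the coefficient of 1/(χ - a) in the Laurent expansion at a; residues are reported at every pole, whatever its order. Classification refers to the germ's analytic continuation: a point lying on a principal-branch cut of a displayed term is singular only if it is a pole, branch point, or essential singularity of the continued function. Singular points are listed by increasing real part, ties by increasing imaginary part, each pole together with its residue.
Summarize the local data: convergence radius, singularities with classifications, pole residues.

Radius of convergence at 0: -7/16 + (1/48)*sqrt(1721).
At -(1/2)*sqrt(5): a pole of order 1; residue 285027/127985 - (100236/127985)*sqrt(5).
At 7/16 - (1/48)*sqrt(1721): a pole of order 1; residue -285027/127985 + (7834543/220262185)*sqrt(1721).
At (1/2)*sqrt(5): a pole of order 1; residue 285027/127985 + (100236/127985)*sqrt(5).
At 7/16 + (1/48)*sqrt(1721): a pole of order 1; residue -285027/127985 - (7834543/220262185)*sqrt(1721).

Denominator factor (χ**2 - 7*χ/8 - 5/9): discriminant 1721/576, real irrational roots 7/16 + (1/48)*sqrt(1721) and 7/16 - (1/48)*sqrt(1721); poles of order 1, moduli 7/16 + (1/48)*sqrt(1721) and -7/16 + (1/48)*sqrt(1721).
Denominator factor (χ**2 - 5/4): discriminant 5, real irrational roots (1/2)*sqrt(5) and -(1/2)*sqrt(5); poles of order 1, moduli (1/2)*sqrt(5) and (1/2)*sqrt(5).
The radius of convergence is the smallest modulus among the singular points: -7/16 + (1/48)*sqrt(1721).
The factor χ**2 - 5/4 splits as (χ - a)(χ - a') with a = -(1/2)*sqrt(5), a' = (1/2)*sqrt(5). At the order-1 pole a set g(χ) = (χ - a)*f(χ) = [(-7*χ**2/12 - χ/3 - 37/26)/(χ**2 - 7*χ/8 - 5/9)] / (χ - a').
Simple pole: residue = g(a) at a = -(1/2)*sqrt(5), which is 285027/127985 - (100236/127985)*sqrt(5).
The factor χ**2 - 7*χ/8 - 5/9 splits as (χ - a)(χ - a') with a = 7/16 - (1/48)*sqrt(1721), a' = 7/16 + (1/48)*sqrt(1721). At the order-1 pole a set g(χ) = (χ - a)*f(χ) = [(-7*χ**2/12 - χ/3 - 37/26)/(χ**2 - 5/4)] / (χ - a').
Simple pole: residue = g(a) at a = 7/16 - (1/48)*sqrt(1721), which is -285027/127985 + (7834543/220262185)*sqrt(1721).
The factor χ**2 - 5/4 splits as (χ - a)(χ - a') with a = (1/2)*sqrt(5), a' = -(1/2)*sqrt(5). At the order-1 pole a set g(χ) = (χ - a)*f(χ) = [(-7*χ**2/12 - χ/3 - 37/26)/(χ**2 - 7*χ/8 - 5/9)] / (χ - a').
Simple pole: residue = g(a) at a = (1/2)*sqrt(5), which is 285027/127985 + (100236/127985)*sqrt(5).
The factor χ**2 - 7*χ/8 - 5/9 splits as (χ - a)(χ - a') with a = 7/16 + (1/48)*sqrt(1721), a' = 7/16 - (1/48)*sqrt(1721). At the order-1 pole a set g(χ) = (χ - a)*f(χ) = [(-7*χ**2/12 - χ/3 - 37/26)/(χ**2 - 5/4)] / (χ - a').
Simple pole: residue = g(a) at a = 7/16 + (1/48)*sqrt(1721), which is -285027/127985 - (7834543/220262185)*sqrt(1721).
List the singular points by increasing real part (a conjugate pair: the negative imaginary part first).


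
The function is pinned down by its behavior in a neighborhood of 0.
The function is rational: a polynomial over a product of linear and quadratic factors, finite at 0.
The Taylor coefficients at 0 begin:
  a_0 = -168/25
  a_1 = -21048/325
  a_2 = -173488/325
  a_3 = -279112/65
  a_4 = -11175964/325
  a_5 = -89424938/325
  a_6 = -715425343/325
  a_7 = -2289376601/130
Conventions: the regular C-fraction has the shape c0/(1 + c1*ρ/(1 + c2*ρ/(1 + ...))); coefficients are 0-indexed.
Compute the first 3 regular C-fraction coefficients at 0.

The regular C-fraction coefficients are [-168/25, -877/91, 333961/239421].

Taylor coefficients (read off): a_0 = -168/25, a_1 = -21048/325, a_2 = -173488/325.
c0 = a_0 = -168/25. Peel one level at a time: if S = 1 + c*ρ/S' with S'(0) = 1, then c is the ρ-coefficient of S and S' = c*ρ/(S - 1).
S_1 = c0/f = 1 + (-877/91)*ρ + (333961/24843)*ρ^2 + ...; c1 = -877/91.
S_2 = c1*ρ/(S_1 - 1) = 1 + (333961/239421)*ρ + ...; c2 = 333961/239421.


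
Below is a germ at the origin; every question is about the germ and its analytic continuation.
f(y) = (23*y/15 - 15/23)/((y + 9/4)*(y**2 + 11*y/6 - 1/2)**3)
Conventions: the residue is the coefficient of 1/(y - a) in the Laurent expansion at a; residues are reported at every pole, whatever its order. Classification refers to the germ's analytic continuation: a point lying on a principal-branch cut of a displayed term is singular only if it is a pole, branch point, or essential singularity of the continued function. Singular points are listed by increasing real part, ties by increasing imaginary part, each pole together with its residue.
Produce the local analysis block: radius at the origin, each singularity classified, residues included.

Radius of convergence at 0: -11/12 + (1/12)*sqrt(193).
At -9/4: a pole of order 1; residue -1932288/39445.
At -11/12 - (1/12)*sqrt(193): a pole of order 3; residue 966144/39445 + (100402699200/56714470673)*sqrt(193).
At -11/12 + (1/12)*sqrt(193): a pole of order 3; residue 966144/39445 - (100402699200/56714470673)*sqrt(193).

Denominator factor (y + 9/4): pole of order 1 at -9/4, modulus 9/4.
Denominator factor (y**2 + 11*y/6 - 1/2)^3: discriminant 193/36, real irrational roots -11/12 + (1/12)*sqrt(193) and -11/12 - (1/12)*sqrt(193); poles of order 3, moduli -11/12 + (1/12)*sqrt(193) and 11/12 + (1/12)*sqrt(193).
The radius of convergence is the smallest modulus among the singular points: -11/12 + (1/12)*sqrt(193).
At the order-1 pole -9/4 set g(y) = (y - (-9/4))*f(y) = (23*y/15 - 15/23)/(y**2 + 11*y/6 - 1/2)**3.
Simple pole: residue = g(a) at a = -9/4, which is -1932288/39445.
The factor y**2 + 11*y/6 - 1/2 splits as (y - a)(y - a') with a = -11/12 - (1/12)*sqrt(193), a' = -11/12 + (1/12)*sqrt(193). At the order-3 pole a set g(y) = (y - a)^3*f(y) = [(23*y/15 - 15/23)/(y + 9/4)] / (y - a')^3.
Order-3 pole: residue = g''(a)/2; g''(-11/12 - (1/12)*sqrt(193)) = 1932288/39445 + (200805398400/56714470673)*sqrt(193), so the residue is 966144/39445 + (100402699200/56714470673)*sqrt(193).
The factor y**2 + 11*y/6 - 1/2 splits as (y - a)(y - a') with a = -11/12 + (1/12)*sqrt(193), a' = -11/12 - (1/12)*sqrt(193). At the order-3 pole a set g(y) = (y - a)^3*f(y) = [(23*y/15 - 15/23)/(y + 9/4)] / (y - a')^3.
Order-3 pole: residue = g''(a)/2; g''(-11/12 + (1/12)*sqrt(193)) = 1932288/39445 - (200805398400/56714470673)*sqrt(193), so the residue is 966144/39445 - (100402699200/56714470673)*sqrt(193).
List the singular points by increasing real part (a conjugate pair: the negative imaginary part first).


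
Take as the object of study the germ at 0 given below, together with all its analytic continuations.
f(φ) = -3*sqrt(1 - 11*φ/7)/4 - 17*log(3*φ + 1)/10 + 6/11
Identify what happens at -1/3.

The term (-17/10)*log(1 - φ/(-1/3)) has argument 1 - -1/3/(-1/3) = 0 at -1/3: a logarithmic (infinitely-sheeted) branch point; the remaining terms are analytic or single-valued there.

The point is a logarithmic branch point.


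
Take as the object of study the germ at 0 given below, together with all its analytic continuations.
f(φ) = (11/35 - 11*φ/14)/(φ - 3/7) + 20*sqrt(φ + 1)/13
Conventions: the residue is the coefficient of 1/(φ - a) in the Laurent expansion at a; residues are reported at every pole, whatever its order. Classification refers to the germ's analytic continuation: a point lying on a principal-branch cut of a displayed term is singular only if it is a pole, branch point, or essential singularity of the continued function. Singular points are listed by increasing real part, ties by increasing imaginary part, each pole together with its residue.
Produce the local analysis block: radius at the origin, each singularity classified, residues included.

Denominator factor (φ - 3/7): pole of order 1 at 3/7, modulus 3/7.
Branch term (20/13)*sqrt(1 - φ/(-1)): its argument vanishes at φ = -1, a square-root branch point, modulus 1.
The radius of convergence is the smallest modulus among the singular points: 3/7.
The branch term is analytic at 3/7 and contributes nothing to the residue; only the rational part matters.
At the order-1 pole 3/7 set g(φ) = (φ - (3/7))*(rational part) = 11/35 - 11*φ/14.
Simple pole: residue = g(a) at a = 3/7, which is -11/490.
List the singular points by increasing real part (a conjugate pair: the negative imaginary part first).

Radius of convergence at 0: 3/7.
At -1: an algebraic (square-root) branch point.
At 3/7: a pole of order 1; residue -11/490.
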